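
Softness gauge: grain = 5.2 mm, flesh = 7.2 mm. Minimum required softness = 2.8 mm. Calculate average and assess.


Average softness = 6.20 mm
Meets requirement: Yes

Average = (5.2 + 7.2) / 2 = 6.20 mm
Minimum = 2.8 mm
Meets requirement: Yes


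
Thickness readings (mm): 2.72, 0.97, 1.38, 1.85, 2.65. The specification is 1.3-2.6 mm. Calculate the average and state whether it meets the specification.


Sum = 9.57
Average = 9.57 / 5 = 1.91 mm
Specification range: 1.3 to 2.6 mm
Within spec: Yes


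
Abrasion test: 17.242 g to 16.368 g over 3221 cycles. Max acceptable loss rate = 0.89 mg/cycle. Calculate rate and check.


Rate = 0.271 mg/cycle
Passes: Yes


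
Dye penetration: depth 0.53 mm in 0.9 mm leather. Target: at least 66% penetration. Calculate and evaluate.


Penetration = 58.9%
Meets target: No


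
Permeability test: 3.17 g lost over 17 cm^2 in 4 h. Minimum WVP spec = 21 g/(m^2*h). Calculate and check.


WVP = 466.18 g/(m^2*h)
Meets specification: Yes

WVP = 3.17 / (17 x 4) x 10000 = 466.18 g/(m^2*h)
Minimum: 21 g/(m^2*h)
Meets spec: Yes


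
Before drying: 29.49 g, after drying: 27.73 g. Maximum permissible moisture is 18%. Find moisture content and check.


Moisture content = 6.0%
Acceptable: Yes

MC = (29.49 - 27.73) / 29.49 x 100 = 6.0%
Maximum: 18%
Acceptable: Yes


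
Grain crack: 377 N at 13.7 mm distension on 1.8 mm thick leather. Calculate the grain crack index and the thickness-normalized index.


Crack index = 27.5 N/mm
Normalized index = 15.3 N/mm per mm


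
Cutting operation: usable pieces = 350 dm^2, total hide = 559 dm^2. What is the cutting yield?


Yield = usable / total x 100
Yield = 350 / 559 x 100 = 62.6%


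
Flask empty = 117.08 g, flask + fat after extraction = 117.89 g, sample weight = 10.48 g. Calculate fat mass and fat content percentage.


Fat mass = 117.89 - 117.08 = 0.81 g
Fat% = 0.81 / 10.48 x 100 = 7.7%


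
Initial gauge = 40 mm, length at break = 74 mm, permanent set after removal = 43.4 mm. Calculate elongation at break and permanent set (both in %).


Elongation at break = 85.0%
Permanent set = 8.5%


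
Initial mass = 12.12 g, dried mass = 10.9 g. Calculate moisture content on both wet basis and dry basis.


Moisture lost = 12.12 - 10.9 = 1.22 g
Wet basis MC = 1.22 / 12.12 x 100 = 10.1%
Dry basis MC = 1.22 / 10.9 x 100 = 11.2%


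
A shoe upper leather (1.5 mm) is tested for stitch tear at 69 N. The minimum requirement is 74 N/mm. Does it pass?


STS = 69 / 1.5 = 46.0 N/mm
Minimum required: 74 N/mm
Passes: No


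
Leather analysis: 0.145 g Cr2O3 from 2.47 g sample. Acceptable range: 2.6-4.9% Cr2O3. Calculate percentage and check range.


Cr2O3 = 5.87%
Within range: No


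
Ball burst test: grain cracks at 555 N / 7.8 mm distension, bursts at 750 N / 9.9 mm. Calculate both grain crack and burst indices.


Crack index = 555 / 7.8 = 71.2 N/mm
Burst index = 750 / 9.9 = 75.8 N/mm


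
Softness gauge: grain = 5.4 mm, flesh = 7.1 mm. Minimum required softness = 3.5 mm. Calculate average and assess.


Average softness = 6.25 mm
Meets requirement: Yes

Average = (5.4 + 7.1) / 2 = 6.25 mm
Minimum = 3.5 mm
Meets requirement: Yes


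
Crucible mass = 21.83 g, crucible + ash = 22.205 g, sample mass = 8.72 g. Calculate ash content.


Ash mass = 22.205 - 21.83 = 0.375 g
Ash% = 0.375 / 8.72 x 100 = 4.30%


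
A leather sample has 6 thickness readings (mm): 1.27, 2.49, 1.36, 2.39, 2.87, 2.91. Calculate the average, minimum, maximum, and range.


Average = 2.22 mm
Min = 1.27 mm
Max = 2.91 mm
Range = 1.64 mm

Sum = 13.29
Average = 13.29 / 6 = 2.22 mm
Minimum = 1.27 mm
Maximum = 2.91 mm
Range = 2.91 - 1.27 = 1.64 mm


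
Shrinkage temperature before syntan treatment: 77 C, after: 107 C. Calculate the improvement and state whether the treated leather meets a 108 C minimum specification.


Improvement = 30 C
Meets 108 C spec: No

Improvement = 107 - 77 = 30 C
Spec check: 107 C >= 108 C? No


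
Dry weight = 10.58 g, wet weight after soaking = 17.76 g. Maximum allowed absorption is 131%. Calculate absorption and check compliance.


WA = (17.76 - 10.58) / 10.58 x 100 = 67.9%
Maximum allowed: 131%
Compliant: Yes


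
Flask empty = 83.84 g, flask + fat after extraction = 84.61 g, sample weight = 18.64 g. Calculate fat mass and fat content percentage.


Fat mass = 84.61 - 83.84 = 0.77 g
Fat% = 0.77 / 18.64 x 100 = 4.1%


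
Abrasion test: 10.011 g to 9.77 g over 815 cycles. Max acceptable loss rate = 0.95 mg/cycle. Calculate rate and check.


Rate = 0.296 mg/cycle
Passes: Yes

Loss = 10.011 - 9.77 = 0.241 g
Rate = 0.241 g / 815 cycles x 1000 = 0.296 mg/cycle
Max = 0.95 mg/cycle
Passes: Yes


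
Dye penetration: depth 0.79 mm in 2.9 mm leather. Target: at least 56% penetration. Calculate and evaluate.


Penetration = 27.2%
Meets target: No

Penetration = 0.79 / 2.9 x 100 = 27.2%
Target: 56%
Meets target: No


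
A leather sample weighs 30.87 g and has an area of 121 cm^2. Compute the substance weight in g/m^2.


Substance weight = mass / area x 10000
SW = 30.87 / 121 x 10000
SW = 2551.2 g/m^2


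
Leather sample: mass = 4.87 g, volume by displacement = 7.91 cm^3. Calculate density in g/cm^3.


0.616 g/cm^3

Density = mass / volume
Density = 4.87 / 7.91 = 0.616 g/cm^3


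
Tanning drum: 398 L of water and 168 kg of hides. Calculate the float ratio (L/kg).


Float ratio = water / hide weight
Ratio = 398 / 168 = 2.4


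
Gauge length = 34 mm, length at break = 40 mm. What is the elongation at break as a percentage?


17.6%


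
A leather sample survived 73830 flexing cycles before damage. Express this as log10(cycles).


4.87


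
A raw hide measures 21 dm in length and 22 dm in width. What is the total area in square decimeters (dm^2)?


Area = length x width
Area = 21 x 22 = 462 dm^2


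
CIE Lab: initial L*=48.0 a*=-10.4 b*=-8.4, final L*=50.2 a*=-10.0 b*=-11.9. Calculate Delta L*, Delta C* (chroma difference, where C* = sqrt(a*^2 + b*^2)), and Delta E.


Delta L* = 2.2
Delta C* = 2.18
Delta E = 4.15

Delta L* = 50.2 - 48.0 = 2.2
C1* = sqrt((-10.4)^2 + (-8.4)^2) = 13.369
C2* = sqrt((-10.0)^2 + (-11.9)^2) = 15.544
Delta C* = 15.544 - 13.369 = 2.18
Delta E = sqrt((2.2)^2 + (0.4)^2 + (-3.5)^2) = 4.15


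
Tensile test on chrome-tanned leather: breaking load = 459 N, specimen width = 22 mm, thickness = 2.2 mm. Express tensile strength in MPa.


9.48 MPa

Cross-section = 22 x 2.2 = 48.4 mm^2
TS = 459 / 48.4 = 9.48 MPa
(1 N/mm^2 = 1 MPa)


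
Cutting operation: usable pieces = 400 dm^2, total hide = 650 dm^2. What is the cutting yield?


Yield = usable / total x 100
Yield = 400 / 650 x 100 = 61.5%


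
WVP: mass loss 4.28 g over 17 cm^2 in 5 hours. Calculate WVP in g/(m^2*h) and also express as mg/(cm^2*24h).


WVP = 4.28 / (17 x 5) x 10000 = 503.53 g/(m^2*h)
Mass loss in mg = 4.28 x 1000 = 4280 mg
Per cm^2 per 24h in mg: 4280 x 24 / (17 x 5) = 102720 / 85 = 1208.47 mg/(cm^2*24h)


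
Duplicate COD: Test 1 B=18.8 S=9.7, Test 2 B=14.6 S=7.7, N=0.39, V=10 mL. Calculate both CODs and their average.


COD1 = (18.8 - 9.7) x 0.39 x 8000 / 10 = 2839.2 mg/L
COD2 = (14.6 - 7.7) x 0.39 x 8000 / 10 = 2152.8 mg/L
Average = (2839.2 + 2152.8) / 2 = 2496.0 mg/L


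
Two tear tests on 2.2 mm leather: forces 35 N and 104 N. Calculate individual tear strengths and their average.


Tear 1 = 15.9 N/mm
Tear 2 = 47.3 N/mm
Average = 31.6 N/mm

Tear 1 = 35 / 2.2 = 15.9 N/mm
Tear 2 = 104 / 2.2 = 47.3 N/mm
Average = (15.9 + 47.3) / 2 = 31.6 N/mm


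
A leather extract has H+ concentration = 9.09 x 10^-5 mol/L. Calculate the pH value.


pH = 4.04

pH = -log10[H+]
pH = -log10(9.09 x 10^-5) = 4.04


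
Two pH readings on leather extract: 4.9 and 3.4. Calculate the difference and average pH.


Difference = 1.5
Average pH = 4.15

Difference = |4.9 - 3.4| = 1.5
Average = (4.9 + 3.4) / 2 = 4.15


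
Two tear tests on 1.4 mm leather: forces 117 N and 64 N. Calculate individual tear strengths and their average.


Tear 1 = 83.6 N/mm
Tear 2 = 45.7 N/mm
Average = 64.7 N/mm

Tear 1 = 117 / 1.4 = 83.6 N/mm
Tear 2 = 64 / 1.4 = 45.7 N/mm
Average = (83.6 + 45.7) / 2 = 64.7 N/mm


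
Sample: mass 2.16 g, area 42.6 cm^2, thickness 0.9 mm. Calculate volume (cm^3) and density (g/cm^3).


Volume = 3.834 cm^3
Density = 0.563 g/cm^3

Thickness in cm = 0.9 / 10 = 0.09 cm
Volume = 42.6 x 0.09 = 3.834 cm^3
Density = 2.16 / 3.834 = 0.563 g/cm^3


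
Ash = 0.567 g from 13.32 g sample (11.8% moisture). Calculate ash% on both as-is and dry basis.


As-is ash% = 0.567 / 13.32 x 100 = 4.26%
Dry mass = 13.32 x (100 - 11.8) / 100 = 11.74824 g
Dry-basis ash% = 0.567 / 11.74824 x 100 = 4.83%


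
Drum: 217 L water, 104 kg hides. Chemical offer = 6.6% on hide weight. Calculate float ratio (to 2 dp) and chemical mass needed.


Float ratio = 217 / 104 = 2.09
Chemical = 104 x 6.6 / 100 = 6.864 kg


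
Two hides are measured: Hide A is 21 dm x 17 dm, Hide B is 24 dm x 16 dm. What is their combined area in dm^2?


Hide A area = 21 x 17 = 357 dm^2
Hide B area = 24 x 16 = 384 dm^2
Total = 357 + 384 = 741 dm^2


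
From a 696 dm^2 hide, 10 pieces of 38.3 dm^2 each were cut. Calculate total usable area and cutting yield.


Total usable = 10 x 38.3 = 383.0 dm^2
Yield = 383.0 / 696 x 100 = 55.0%


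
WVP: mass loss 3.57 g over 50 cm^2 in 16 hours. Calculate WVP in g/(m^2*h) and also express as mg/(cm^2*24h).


WVP = 3.57 / (50 x 16) x 10000 = 44.63 g/(m^2*h)
Mass loss in mg = 3.57 x 1000 = 3570 mg
Per cm^2 per 24h in mg: 3570 x 24 / (50 x 16) = 85680 / 800 = 107.10 mg/(cm^2*24h)


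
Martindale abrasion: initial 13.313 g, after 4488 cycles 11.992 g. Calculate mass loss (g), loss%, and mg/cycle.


Mass loss = 1.321 g
Loss = 9.92%
Rate = 0.294 mg/cycle


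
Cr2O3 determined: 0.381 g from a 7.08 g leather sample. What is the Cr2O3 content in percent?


5.38%


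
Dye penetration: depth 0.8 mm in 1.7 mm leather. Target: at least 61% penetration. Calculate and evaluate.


Penetration = 0.8 / 1.7 x 100 = 47.1%
Target: 61%
Meets target: No


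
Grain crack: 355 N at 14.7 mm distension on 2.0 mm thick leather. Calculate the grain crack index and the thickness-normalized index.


Crack index = 355 / 14.7 = 24.1 N/mm
Normalized = 24.1 / 2.0 = 12.1 N/mm per mm


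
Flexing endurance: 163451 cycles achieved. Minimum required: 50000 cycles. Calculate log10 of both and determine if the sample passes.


Achieved: log10 = 5.21
Required: log10 = 4.70
Passes: Yes

log10(163451) = 5.21
log10(50000) = 4.70
Passes: Yes


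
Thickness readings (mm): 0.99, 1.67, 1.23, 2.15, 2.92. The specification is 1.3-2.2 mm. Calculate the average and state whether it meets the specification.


Average = 1.79 mm
Within specification: Yes

Sum = 8.96
Average = 8.96 / 5 = 1.79 mm
Specification range: 1.3 to 2.2 mm
Within spec: Yes


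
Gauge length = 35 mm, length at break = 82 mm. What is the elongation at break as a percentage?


134.3%

Extension = 82 - 35 = 47 mm
Elongation = 47 / 35 x 100 = 134.3%


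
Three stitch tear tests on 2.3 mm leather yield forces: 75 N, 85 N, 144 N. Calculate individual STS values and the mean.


STS1 = 75 / 2.3 = 32.6 N/mm
STS2 = 85 / 2.3 = 37.0 N/mm
STS3 = 144 / 2.3 = 62.6 N/mm
Mean = (32.6 + 37.0 + 62.6) / 3 = 44.1 N/mm


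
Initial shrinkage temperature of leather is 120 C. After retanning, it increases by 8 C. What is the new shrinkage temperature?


128 C


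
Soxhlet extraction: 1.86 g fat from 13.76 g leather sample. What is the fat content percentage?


Fat content = 1.86 / 13.76 x 100
Fat = 13.5%


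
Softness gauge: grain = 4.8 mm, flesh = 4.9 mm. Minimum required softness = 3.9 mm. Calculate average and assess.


Average = (4.8 + 4.9) / 2 = 4.85 mm
Minimum = 3.9 mm
Meets requirement: Yes


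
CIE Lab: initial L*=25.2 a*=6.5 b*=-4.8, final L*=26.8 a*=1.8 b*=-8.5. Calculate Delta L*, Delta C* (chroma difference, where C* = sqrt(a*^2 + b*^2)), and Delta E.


Delta L* = 26.8 - 25.2 = 1.6
C1* = sqrt((6.5)^2 + (-4.8)^2) = 8.080
C2* = sqrt((1.8)^2 + (-8.5)^2) = 8.688
Delta C* = 8.688 - 8.080 = 0.61
Delta E = sqrt((1.6)^2 + (-4.7)^2 + (-3.7)^2) = 6.19


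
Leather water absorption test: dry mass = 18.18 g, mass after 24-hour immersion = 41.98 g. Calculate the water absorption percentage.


130.9%

Water absorbed = 41.98 - 18.18 = 23.80 g
WA% = 23.80 / 18.18 x 100 = 130.9%


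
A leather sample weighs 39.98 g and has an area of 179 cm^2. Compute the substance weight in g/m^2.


2233.5 g/m^2

Substance weight = mass / area x 10000
SW = 39.98 / 179 x 10000
SW = 2233.5 g/m^2


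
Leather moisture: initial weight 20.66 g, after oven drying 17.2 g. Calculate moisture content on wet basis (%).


Moisture = 20.66 - 17.2 = 3.46 g
MC = 3.46 / 20.66 x 100 = 16.7%


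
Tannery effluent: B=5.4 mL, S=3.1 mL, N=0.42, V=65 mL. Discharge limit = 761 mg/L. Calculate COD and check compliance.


COD = (5.4 - 3.1) x 0.42 x 8000 / 65 = 118.9 mg/L
Limit: 761 mg/L
Compliant: Yes


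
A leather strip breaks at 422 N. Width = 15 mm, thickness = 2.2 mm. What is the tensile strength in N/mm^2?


Cross-sectional area = 15 x 2.2 = 33.0 mm^2
Tensile strength = 422 / 33.0 = 12.79 N/mm^2


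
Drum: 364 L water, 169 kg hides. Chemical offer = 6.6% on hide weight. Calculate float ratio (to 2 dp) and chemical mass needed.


Float ratio = 364 / 169 = 2.15
Chemical = 169 x 6.6 / 100 = 11.154 kg


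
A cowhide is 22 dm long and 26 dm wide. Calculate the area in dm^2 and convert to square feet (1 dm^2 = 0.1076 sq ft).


Area = 22 x 26 = 572 dm^2
Conversion: 572 x 0.1076 = 61.55 sq ft


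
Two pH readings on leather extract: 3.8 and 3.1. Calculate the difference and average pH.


Difference = |3.8 - 3.1| = 0.7
Average = (3.8 + 3.1) / 2 = 3.45


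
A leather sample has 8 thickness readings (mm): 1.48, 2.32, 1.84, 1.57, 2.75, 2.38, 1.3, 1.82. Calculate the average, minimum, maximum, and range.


Average = 1.93 mm
Min = 1.3 mm
Max = 2.75 mm
Range = 1.45 mm

Sum = 15.46
Average = 15.46 / 8 = 1.93 mm
Minimum = 1.3 mm
Maximum = 2.75 mm
Range = 2.75 - 1.3 = 1.45 mm


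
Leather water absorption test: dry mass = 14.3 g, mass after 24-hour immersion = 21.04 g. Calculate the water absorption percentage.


47.1%


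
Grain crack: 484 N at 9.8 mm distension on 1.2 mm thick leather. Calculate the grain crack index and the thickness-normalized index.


Crack index = 484 / 9.8 = 49.4 N/mm
Normalized = 49.4 / 1.2 = 41.2 N/mm per mm


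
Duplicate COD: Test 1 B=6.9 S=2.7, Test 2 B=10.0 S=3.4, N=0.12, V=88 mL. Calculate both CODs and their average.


COD1 = 45.8 mg/L
COD2 = 72.0 mg/L
Average = 58.9 mg/L

COD1 = (6.9 - 2.7) x 0.12 x 8000 / 88 = 45.8 mg/L
COD2 = (10.0 - 3.4) x 0.12 x 8000 / 88 = 72.0 mg/L
Average = (45.8 + 72.0) / 2 = 58.9 mg/L


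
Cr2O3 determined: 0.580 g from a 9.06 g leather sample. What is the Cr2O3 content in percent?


Cr2O3% = 0.580 / 9.06 x 100
Cr2O3% = 6.40%


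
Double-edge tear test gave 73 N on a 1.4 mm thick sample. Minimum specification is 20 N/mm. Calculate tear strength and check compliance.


Tear strength = 52.1 N/mm
Compliant: Yes


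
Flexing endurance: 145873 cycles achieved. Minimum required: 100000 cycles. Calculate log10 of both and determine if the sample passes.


Achieved: log10 = 5.16
Required: log10 = 5.00
Passes: Yes


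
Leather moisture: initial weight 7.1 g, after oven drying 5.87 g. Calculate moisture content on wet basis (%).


Moisture = 7.1 - 5.87 = 1.23 g
MC = 1.23 / 7.1 x 100 = 17.3%


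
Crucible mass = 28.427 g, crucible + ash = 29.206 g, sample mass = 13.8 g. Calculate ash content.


Ash mass = 0.779 g
Ash content = 5.64%

Ash mass = 29.206 - 28.427 = 0.779 g
Ash% = 0.779 / 13.8 x 100 = 5.64%


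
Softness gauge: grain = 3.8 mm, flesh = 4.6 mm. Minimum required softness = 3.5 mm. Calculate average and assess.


Average softness = 4.20 mm
Meets requirement: Yes

Average = (3.8 + 4.6) / 2 = 4.20 mm
Minimum = 3.5 mm
Meets requirement: Yes


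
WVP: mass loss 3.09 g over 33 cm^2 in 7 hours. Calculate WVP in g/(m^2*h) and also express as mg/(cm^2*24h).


WVP = 3.09 / (33 x 7) x 10000 = 133.77 g/(m^2*h)
Mass loss in mg = 3.09 x 1000 = 3090 mg
Per cm^2 per 24h in mg: 3090 x 24 / (33 x 7) = 74160 / 231 = 321.04 mg/(cm^2*24h)


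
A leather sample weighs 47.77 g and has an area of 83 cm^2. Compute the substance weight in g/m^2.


Substance weight = mass / area x 10000
SW = 47.77 / 83 x 10000
SW = 5755.4 g/m^2


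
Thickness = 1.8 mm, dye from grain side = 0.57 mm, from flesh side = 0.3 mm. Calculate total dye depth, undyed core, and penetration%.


Total dyed = 0.57 + 0.3 = 0.87 mm
Undyed core = 1.8 - 0.87 = 0.93 mm
Penetration = 0.87 / 1.8 x 100 = 48.3%


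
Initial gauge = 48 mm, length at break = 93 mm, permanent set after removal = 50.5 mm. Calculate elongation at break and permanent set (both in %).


Elongation at break = 93.8%
Permanent set = 5.2%

Elongation at break = (93 - 48) / 48 x 100 = 93.8%
Permanent set = (50.5 - 48) / 48 x 100 = 5.2%


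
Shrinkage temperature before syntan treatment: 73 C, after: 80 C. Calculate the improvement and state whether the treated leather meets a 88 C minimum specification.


Improvement = 7 C
Meets 88 C spec: No


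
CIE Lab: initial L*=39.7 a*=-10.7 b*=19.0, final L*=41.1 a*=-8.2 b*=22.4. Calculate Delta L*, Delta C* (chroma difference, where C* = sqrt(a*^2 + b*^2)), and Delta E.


Delta L* = 1.4
Delta C* = 2.05
Delta E = 4.45


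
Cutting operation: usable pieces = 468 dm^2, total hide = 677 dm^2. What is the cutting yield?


69.1%


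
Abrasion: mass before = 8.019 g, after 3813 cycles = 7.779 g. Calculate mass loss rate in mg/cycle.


Mass loss = 8.019 - 7.779 = 0.240 g
Rate = 0.240 / 3813 x 1000 = 0.063 mg/cycle


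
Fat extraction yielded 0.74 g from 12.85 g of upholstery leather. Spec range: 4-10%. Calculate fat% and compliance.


Fat% = 0.74 / 12.85 x 100 = 5.8%
Spec range: 4-10%
Compliant: Yes


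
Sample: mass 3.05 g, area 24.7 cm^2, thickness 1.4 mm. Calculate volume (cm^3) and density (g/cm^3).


Volume = 3.458 cm^3
Density = 0.882 g/cm^3


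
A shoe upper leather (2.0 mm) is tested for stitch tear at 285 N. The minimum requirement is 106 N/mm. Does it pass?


STS = 285 / 2.0 = 142.5 N/mm
Minimum required: 106 N/mm
Passes: Yes


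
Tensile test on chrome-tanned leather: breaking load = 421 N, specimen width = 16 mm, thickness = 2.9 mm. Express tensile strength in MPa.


9.07 MPa


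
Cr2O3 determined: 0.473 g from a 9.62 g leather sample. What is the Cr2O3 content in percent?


Cr2O3% = 0.473 / 9.62 x 100
Cr2O3% = 4.92%


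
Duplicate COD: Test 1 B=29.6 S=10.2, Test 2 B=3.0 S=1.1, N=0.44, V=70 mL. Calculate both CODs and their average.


COD1 = 975.5 mg/L
COD2 = 95.5 mg/L
Average = 535.5 mg/L

COD1 = (29.6 - 10.2) x 0.44 x 8000 / 70 = 975.5 mg/L
COD2 = (3.0 - 1.1) x 0.44 x 8000 / 70 = 95.5 mg/L
Average = (975.5 + 95.5) / 2 = 535.5 mg/L


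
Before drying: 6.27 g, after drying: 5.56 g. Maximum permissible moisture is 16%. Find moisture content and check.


Moisture content = 11.3%
Acceptable: Yes


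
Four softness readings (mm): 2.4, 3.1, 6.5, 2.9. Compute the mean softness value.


3.73 mm


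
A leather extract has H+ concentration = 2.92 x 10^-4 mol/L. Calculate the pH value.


pH = -log10[H+]
pH = -log10(2.92 x 10^-4) = 3.53


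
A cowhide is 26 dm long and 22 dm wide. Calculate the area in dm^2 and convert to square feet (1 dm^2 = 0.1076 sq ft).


572 dm^2
61.55 sq ft

Area = 26 x 22 = 572 dm^2
Conversion: 572 x 0.1076 = 61.55 sq ft


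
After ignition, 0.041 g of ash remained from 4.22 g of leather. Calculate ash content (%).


Ash% = 0.041 / 4.22 x 100
Ash% = 0.97%


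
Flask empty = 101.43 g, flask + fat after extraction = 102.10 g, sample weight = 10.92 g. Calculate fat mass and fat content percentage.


Fat mass = 0.67 g
Fat content = 6.1%

Fat mass = 102.10 - 101.43 = 0.67 g
Fat% = 0.67 / 10.92 x 100 = 6.1%


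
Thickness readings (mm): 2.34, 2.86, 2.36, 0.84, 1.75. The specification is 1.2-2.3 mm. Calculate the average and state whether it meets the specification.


Average = 2.03 mm
Within specification: Yes


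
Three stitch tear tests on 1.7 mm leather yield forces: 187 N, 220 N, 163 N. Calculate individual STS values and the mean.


STS1 = 187 / 1.7 = 110.0 N/mm
STS2 = 220 / 1.7 = 129.4 N/mm
STS3 = 163 / 1.7 = 95.9 N/mm
Mean = (110.0 + 129.4 + 95.9) / 3 = 111.8 N/mm


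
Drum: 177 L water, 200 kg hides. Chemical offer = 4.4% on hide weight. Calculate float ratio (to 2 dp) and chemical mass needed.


Float ratio = 0.89
Chemical needed = 8.8 kg


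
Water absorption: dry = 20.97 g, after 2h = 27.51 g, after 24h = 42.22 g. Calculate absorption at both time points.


2h absorption = 31.2%
24h absorption = 101.3%

WA (2h) = (27.51 - 20.97) / 20.97 x 100 = 31.2%
WA (24h) = (42.22 - 20.97) / 20.97 x 100 = 101.3%


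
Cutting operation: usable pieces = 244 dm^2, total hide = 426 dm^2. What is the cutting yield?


57.3%

Yield = usable / total x 100
Yield = 244 / 426 x 100 = 57.3%


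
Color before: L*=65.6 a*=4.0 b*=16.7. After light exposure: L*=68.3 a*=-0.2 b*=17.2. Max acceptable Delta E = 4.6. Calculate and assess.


Delta E = 5.02
Passes: No

dL = 2.7, da = -4.2, db = 0.5
dE = sqrt((2.7)^2 + (-4.2)^2 + (0.5)^2) = 5.02
Max = 4.6
Passes: No


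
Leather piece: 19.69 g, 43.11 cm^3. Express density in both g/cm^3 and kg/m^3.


Density = 19.69 / 43.11 = 0.457 g/cm^3
Convert: 0.457 x 1000 = 457 kg/m^3


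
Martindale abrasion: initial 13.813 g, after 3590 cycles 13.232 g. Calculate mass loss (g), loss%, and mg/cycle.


Mass loss = 0.581 g
Loss = 4.21%
Rate = 0.162 mg/cycle


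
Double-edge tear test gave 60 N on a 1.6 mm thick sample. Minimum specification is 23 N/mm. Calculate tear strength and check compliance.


Tear strength = 60 / 1.6 = 37.5 N/mm
Required minimum = 23 N/mm
Compliant: Yes


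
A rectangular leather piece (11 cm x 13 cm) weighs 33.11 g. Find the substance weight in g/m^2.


Area = 11 x 13 = 143 cm^2
SW = 33.11 / 143 x 10000 = 2315.4 g/m^2


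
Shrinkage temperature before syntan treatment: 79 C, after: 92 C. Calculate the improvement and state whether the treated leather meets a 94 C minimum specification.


Improvement = 13 C
Meets 94 C spec: No

Improvement = 92 - 79 = 13 C
Spec check: 92 C >= 94 C? No


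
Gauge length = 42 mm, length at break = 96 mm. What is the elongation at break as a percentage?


128.6%

Extension = 96 - 42 = 54 mm
Elongation = 54 / 42 x 100 = 128.6%


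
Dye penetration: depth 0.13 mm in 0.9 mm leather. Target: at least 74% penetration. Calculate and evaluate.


Penetration = 0.13 / 0.9 x 100 = 14.4%
Target: 74%
Meets target: No


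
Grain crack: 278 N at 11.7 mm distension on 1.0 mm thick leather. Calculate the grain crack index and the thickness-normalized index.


Crack index = 23.8 N/mm
Normalized index = 23.8 N/mm per mm

Crack index = 278 / 11.7 = 23.8 N/mm
Normalized = 23.8 / 1.0 = 23.8 N/mm per mm


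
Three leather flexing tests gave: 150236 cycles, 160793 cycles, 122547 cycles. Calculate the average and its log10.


Average = (150236 + 160793 + 122547) / 3 = 144525 cycles
log10(144525) = 5.16


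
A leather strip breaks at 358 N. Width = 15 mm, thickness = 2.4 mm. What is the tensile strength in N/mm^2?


Cross-sectional area = 15 x 2.4 = 36.0 mm^2
Tensile strength = 358 / 36.0 = 9.94 N/mm^2


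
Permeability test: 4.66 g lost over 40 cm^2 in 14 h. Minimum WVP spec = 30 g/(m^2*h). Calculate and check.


WVP = 4.66 / (40 x 14) x 10000 = 83.21 g/(m^2*h)
Minimum: 30 g/(m^2*h)
Meets spec: Yes


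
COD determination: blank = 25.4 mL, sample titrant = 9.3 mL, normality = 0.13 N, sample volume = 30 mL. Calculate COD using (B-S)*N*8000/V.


558.1 mg/L

COD = (25.4 - 9.3) x 0.13 x 8000 / 30
COD = 16.1 x 0.13 x 8000 / 30
COD = 558.1 mg/L


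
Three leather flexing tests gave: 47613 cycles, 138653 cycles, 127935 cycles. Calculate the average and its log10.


Average = (47613 + 138653 + 127935) / 3 = 104734 cycles
log10(104734) = 5.02


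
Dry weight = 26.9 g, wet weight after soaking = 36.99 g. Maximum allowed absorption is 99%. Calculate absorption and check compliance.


WA = (36.99 - 26.9) / 26.9 x 100 = 37.5%
Maximum allowed: 99%
Compliant: Yes


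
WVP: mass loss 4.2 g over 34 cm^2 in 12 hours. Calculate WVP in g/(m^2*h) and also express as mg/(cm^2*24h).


WVP = 4.2 / (34 x 12) x 10000 = 102.94 g/(m^2*h)
Mass loss in mg = 4.2 x 1000 = 4200 mg
Per cm^2 per 24h in mg: 4200 x 24 / (34 x 12) = 100800 / 408 = 247.06 mg/(cm^2*24h)


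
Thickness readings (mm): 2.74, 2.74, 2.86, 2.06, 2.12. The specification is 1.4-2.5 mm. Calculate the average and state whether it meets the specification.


Average = 2.50 mm
Within specification: Yes

Sum = 12.52
Average = 12.52 / 5 = 2.50 mm
Specification range: 1.4 to 2.5 mm
Within spec: Yes


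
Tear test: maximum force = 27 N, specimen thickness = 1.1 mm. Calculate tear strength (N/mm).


Tear strength = force / thickness
Tear = 27 / 1.1 = 24.5 N/mm


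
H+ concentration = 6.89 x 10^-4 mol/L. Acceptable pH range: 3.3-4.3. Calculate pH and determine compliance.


pH = -log10(6.89 x 10^-4) = 3.16
Range: 3.3 to 4.3
Compliant: No


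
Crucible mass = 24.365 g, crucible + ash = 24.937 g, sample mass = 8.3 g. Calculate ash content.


Ash mass = 24.937 - 24.365 = 0.572 g
Ash% = 0.572 / 8.3 x 100 = 6.89%


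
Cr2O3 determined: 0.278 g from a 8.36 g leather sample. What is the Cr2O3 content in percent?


3.33%

Cr2O3% = 0.278 / 8.36 x 100
Cr2O3% = 3.33%


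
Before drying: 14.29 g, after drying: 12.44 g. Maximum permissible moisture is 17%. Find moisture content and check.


MC = (14.29 - 12.44) / 14.29 x 100 = 12.9%
Maximum: 17%
Acceptable: Yes


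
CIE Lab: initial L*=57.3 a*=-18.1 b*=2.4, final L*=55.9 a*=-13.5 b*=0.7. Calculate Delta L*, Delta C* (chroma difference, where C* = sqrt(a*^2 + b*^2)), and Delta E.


Delta L* = 55.9 - 57.3 = -1.4
C1* = sqrt((-18.1)^2 + (2.4)^2) = 18.258
C2* = sqrt((-13.5)^2 + (0.7)^2) = 13.518
Delta C* = 13.518 - 18.258 = -4.74
Delta E = sqrt((-1.4)^2 + (4.6)^2 + (-1.7)^2) = 5.10


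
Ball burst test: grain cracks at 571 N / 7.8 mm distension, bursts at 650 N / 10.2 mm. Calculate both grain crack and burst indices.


Crack index = 571 / 7.8 = 73.2 N/mm
Burst index = 650 / 10.2 = 63.7 N/mm


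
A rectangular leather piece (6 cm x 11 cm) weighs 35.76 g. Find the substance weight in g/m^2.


5418.2 g/m^2

Area = 6 x 11 = 66 cm^2
SW = 35.76 / 66 x 10000 = 5418.2 g/m^2


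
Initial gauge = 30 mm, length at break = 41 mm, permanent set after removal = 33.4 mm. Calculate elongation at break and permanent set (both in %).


Elongation at break = (41 - 30) / 30 x 100 = 36.7%
Permanent set = (33.4 - 30) / 30 x 100 = 11.3%


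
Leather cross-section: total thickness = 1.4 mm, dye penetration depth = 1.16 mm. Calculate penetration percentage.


Penetration% = 1.16 / 1.4 x 100
Penetration = 82.9%


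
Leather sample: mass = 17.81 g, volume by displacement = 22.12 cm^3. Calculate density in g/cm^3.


Density = mass / volume
Density = 17.81 / 22.12 = 0.805 g/cm^3


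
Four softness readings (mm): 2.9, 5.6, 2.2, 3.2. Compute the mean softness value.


3.48 mm


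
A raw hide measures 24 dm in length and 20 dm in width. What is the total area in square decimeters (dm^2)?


Area = length x width
Area = 24 x 20 = 480 dm^2


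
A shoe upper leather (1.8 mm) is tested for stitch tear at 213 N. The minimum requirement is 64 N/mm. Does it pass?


STS = 118.3 N/mm
Passes: Yes


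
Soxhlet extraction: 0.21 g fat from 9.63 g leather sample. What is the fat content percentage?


2.2%

Fat content = 0.21 / 9.63 x 100
Fat = 2.2%


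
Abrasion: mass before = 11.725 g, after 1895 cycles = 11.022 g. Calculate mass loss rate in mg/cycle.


0.371 mg/cycle

Mass loss = 11.725 - 11.022 = 0.703 g
Rate = 0.703 / 1895 x 1000 = 0.371 mg/cycle


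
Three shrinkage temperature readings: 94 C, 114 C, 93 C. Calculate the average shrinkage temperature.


100.3 C


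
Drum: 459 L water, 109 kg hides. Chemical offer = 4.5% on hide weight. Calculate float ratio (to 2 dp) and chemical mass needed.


Float ratio = 4.21
Chemical needed = 4.905 kg

Float ratio = 459 / 109 = 4.21
Chemical = 109 x 4.5 / 100 = 4.905 kg


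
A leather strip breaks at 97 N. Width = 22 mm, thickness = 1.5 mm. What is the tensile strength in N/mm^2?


Cross-sectional area = 22 x 1.5 = 33.0 mm^2
Tensile strength = 97 / 33.0 = 2.94 N/mm^2


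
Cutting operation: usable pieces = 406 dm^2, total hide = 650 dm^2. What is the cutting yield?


Yield = usable / total x 100
Yield = 406 / 650 x 100 = 62.5%


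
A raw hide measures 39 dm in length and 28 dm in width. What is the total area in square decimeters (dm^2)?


Area = length x width
Area = 39 x 28 = 1092 dm^2


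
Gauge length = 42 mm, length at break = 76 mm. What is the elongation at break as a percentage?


Extension = 76 - 42 = 34 mm
Elongation = 34 / 42 x 100 = 81.0%


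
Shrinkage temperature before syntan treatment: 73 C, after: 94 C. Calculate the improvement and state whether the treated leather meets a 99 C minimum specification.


Improvement = 21 C
Meets 99 C spec: No


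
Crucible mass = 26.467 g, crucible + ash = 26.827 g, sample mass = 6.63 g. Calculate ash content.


Ash mass = 0.360 g
Ash content = 5.43%

Ash mass = 26.827 - 26.467 = 0.360 g
Ash% = 0.360 / 6.63 x 100 = 5.43%


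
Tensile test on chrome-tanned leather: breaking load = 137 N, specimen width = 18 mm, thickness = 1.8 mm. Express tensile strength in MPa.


4.23 MPa


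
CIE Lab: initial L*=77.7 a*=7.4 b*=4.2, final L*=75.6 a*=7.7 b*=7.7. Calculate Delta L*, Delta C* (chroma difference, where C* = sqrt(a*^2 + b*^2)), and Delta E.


Delta L* = -2.1
Delta C* = 2.38
Delta E = 4.09

Delta L* = 75.6 - 77.7 = -2.1
C1* = sqrt((7.4)^2 + (4.2)^2) = 8.509
C2* = sqrt((7.7)^2 + (7.7)^2) = 10.889
Delta C* = 10.889 - 8.509 = 2.38
Delta E = sqrt((-2.1)^2 + (0.3)^2 + (3.5)^2) = 4.09


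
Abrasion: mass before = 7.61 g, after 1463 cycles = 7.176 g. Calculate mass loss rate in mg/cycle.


Mass loss = 7.61 - 7.176 = 0.434 g
Rate = 0.434 / 1463 x 1000 = 0.297 mg/cycle


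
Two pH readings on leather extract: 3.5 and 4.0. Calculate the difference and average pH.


Difference = |3.5 - 4.0| = 0.5
Average = (3.5 + 4.0) / 2 = 3.75


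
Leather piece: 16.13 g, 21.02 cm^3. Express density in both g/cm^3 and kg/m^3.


Density = 16.13 / 21.02 = 0.767 g/cm^3
Convert: 0.767 x 1000 = 767 kg/m^3


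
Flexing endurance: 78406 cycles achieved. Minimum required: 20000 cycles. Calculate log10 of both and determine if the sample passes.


Achieved: log10 = 4.89
Required: log10 = 4.30
Passes: Yes

log10(78406) = 4.89
log10(20000) = 4.30
Passes: Yes


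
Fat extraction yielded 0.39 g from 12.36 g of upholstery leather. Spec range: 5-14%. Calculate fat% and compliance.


Fat% = 0.39 / 12.36 x 100 = 3.2%
Spec range: 5-14%
Compliant: No


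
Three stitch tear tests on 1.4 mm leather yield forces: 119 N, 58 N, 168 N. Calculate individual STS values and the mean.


STS1 = 85.0 N/mm
STS2 = 41.4 N/mm
STS3 = 120.0 N/mm
Mean = 82.1 N/mm

STS1 = 119 / 1.4 = 85.0 N/mm
STS2 = 58 / 1.4 = 41.4 N/mm
STS3 = 168 / 1.4 = 120.0 N/mm
Mean = (85.0 + 41.4 + 120.0) / 3 = 82.1 N/mm


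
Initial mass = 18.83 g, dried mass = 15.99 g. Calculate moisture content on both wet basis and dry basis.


Wet basis = 15.1%
Dry basis = 17.8%

Moisture lost = 18.83 - 15.99 = 2.84 g
Wet basis MC = 2.84 / 18.83 x 100 = 15.1%
Dry basis MC = 2.84 / 15.99 x 100 = 17.8%


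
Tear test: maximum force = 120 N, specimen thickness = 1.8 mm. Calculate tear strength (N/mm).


66.7 N/mm


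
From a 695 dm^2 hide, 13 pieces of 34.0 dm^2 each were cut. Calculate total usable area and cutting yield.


Usable area = 442.0 dm^2
Yield = 63.6%


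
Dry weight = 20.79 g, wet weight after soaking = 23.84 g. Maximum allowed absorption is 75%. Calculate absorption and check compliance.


WA = (23.84 - 20.79) / 20.79 x 100 = 14.7%
Maximum allowed: 75%
Compliant: Yes


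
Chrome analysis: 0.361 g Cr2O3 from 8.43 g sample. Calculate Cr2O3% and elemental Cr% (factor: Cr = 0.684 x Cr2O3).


Cr2O3% = 0.361 / 8.43 x 100 = 4.28%
Cr% = 4.28 x 0.684 = 2.93%


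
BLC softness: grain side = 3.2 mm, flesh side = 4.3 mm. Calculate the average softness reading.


Average = (3.2 + 4.3) / 2
Average = 3.75 mm


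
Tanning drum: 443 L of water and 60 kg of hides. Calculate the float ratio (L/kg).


Float ratio = water / hide weight
Ratio = 443 / 60 = 7.4


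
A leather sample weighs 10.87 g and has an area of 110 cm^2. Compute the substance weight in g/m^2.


Substance weight = mass / area x 10000
SW = 10.87 / 110 x 10000
SW = 988.2 g/m^2


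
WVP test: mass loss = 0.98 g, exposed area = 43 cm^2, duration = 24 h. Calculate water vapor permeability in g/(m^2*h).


WVP = mass_loss / (area x time) x 10000
WVP = 0.98 / (43 x 24) x 10000
WVP = 0.98 / 1032 x 10000 = 9.50 g/(m^2*h)


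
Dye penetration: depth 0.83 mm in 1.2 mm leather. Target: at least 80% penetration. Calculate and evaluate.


Penetration = 69.2%
Meets target: No


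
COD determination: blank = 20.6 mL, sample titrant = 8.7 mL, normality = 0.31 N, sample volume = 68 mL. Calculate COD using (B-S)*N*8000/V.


434.0 mg/L

COD = (20.6 - 8.7) x 0.31 x 8000 / 68
COD = 11.9 x 0.31 x 8000 / 68
COD = 434.0 mg/L


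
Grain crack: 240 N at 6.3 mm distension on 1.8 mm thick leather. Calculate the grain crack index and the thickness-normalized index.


Crack index = 38.1 N/mm
Normalized index = 21.2 N/mm per mm


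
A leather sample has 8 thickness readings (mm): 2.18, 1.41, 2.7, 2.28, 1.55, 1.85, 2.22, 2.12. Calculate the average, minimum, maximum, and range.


Sum = 16.31
Average = 16.31 / 8 = 2.04 mm
Minimum = 1.41 mm
Maximum = 2.7 mm
Range = 2.7 - 1.41 = 1.29 mm


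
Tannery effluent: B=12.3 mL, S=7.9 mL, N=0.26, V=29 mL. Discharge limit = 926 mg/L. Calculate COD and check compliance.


COD = 315.6 mg/L
Compliant: Yes


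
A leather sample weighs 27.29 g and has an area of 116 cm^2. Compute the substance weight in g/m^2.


2352.6 g/m^2

Substance weight = mass / area x 10000
SW = 27.29 / 116 x 10000
SW = 2352.6 g/m^2


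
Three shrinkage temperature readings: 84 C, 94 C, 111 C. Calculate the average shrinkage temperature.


Average = (84 + 94 + 111) / 3
Average = 289 / 3 = 96.3 C


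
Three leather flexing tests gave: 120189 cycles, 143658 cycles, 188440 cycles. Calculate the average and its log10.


Average = 150762 cycles
log10 = 5.18

Average = (120189 + 143658 + 188440) / 3 = 150762 cycles
log10(150762) = 5.18


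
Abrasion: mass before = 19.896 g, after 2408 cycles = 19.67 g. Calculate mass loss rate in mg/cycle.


0.094 mg/cycle


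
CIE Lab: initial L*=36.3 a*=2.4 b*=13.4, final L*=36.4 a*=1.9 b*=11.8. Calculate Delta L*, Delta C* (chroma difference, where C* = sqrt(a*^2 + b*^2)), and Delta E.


Delta L* = 36.4 - 36.3 = 0.1
C1* = sqrt((2.4)^2 + (13.4)^2) = 13.613
C2* = sqrt((1.9)^2 + (11.8)^2) = 11.952
Delta C* = 11.952 - 13.613 = -1.66
Delta E = sqrt((0.1)^2 + (-0.5)^2 + (-1.6)^2) = 1.68


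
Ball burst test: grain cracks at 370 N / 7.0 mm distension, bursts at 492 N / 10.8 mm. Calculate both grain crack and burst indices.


Crack index = 370 / 7.0 = 52.9 N/mm
Burst index = 492 / 10.8 = 45.6 N/mm


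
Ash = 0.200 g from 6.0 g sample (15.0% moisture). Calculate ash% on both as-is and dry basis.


As-is ash = 3.33%
Dry-basis ash = 3.92%

As-is ash% = 0.200 / 6.0 x 100 = 3.33%
Dry mass = 6.0 x (100 - 15.0) / 100 = 5.1 g
Dry-basis ash% = 0.200 / 5.1 x 100 = 3.92%


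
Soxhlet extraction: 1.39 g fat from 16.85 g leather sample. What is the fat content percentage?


Fat content = 1.39 / 16.85 x 100
Fat = 8.2%


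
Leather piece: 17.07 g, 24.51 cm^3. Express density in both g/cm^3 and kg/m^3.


0.696 g/cm^3
696 kg/m^3

Density = 17.07 / 24.51 = 0.696 g/cm^3
Convert: 0.696 x 1000 = 696 kg/m^3


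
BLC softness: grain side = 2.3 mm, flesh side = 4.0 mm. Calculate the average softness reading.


3.15 mm


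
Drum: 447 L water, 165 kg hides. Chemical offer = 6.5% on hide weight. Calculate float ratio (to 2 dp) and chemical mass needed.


Float ratio = 447 / 165 = 2.71
Chemical = 165 x 6.5 / 100 = 10.725 kg


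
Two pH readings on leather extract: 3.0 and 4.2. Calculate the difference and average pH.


Difference = |3.0 - 4.2| = 1.2
Average = (3.0 + 4.2) / 2 = 3.60


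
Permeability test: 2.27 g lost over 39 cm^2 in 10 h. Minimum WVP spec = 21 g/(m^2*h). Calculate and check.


WVP = 58.21 g/(m^2*h)
Meets specification: Yes

WVP = 2.27 / (39 x 10) x 10000 = 58.21 g/(m^2*h)
Minimum: 21 g/(m^2*h)
Meets spec: Yes


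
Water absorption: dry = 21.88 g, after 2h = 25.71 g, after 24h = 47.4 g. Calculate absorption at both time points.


WA (2h) = (25.71 - 21.88) / 21.88 x 100 = 17.5%
WA (24h) = (47.4 - 21.88) / 21.88 x 100 = 116.6%


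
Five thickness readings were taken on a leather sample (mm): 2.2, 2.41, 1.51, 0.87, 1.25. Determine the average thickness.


1.65 mm


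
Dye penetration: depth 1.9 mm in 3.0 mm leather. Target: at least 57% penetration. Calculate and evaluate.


Penetration = 63.3%
Meets target: Yes

Penetration = 1.9 / 3.0 x 100 = 63.3%
Target: 57%
Meets target: Yes


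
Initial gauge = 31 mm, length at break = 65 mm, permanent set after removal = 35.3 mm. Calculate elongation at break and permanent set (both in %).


Elongation at break = (65 - 31) / 31 x 100 = 109.7%
Permanent set = (35.3 - 31) / 31 x 100 = 13.9%


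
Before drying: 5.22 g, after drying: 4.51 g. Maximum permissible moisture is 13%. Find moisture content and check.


MC = (5.22 - 4.51) / 5.22 x 100 = 13.6%
Maximum: 13%
Acceptable: No


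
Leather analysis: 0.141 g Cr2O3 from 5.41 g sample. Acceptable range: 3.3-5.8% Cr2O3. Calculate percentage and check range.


Cr2O3 = 2.61%
Within range: No


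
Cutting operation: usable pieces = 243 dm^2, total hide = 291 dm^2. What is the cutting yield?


Yield = usable / total x 100
Yield = 243 / 291 x 100 = 83.5%


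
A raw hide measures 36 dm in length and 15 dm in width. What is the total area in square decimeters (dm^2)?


Area = length x width
Area = 36 x 15 = 540 dm^2


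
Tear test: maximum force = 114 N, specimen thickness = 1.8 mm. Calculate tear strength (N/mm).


63.3 N/mm

Tear strength = force / thickness
Tear = 114 / 1.8 = 63.3 N/mm


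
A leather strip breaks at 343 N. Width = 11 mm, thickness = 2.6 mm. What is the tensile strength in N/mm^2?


Cross-sectional area = 11 x 2.6 = 28.6 mm^2
Tensile strength = 343 / 28.6 = 11.99 N/mm^2


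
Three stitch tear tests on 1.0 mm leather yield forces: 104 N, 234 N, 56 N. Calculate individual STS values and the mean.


STS1 = 104.0 N/mm
STS2 = 234.0 N/mm
STS3 = 56.0 N/mm
Mean = 131.3 N/mm

STS1 = 104 / 1.0 = 104.0 N/mm
STS2 = 234 / 1.0 = 234.0 N/mm
STS3 = 56 / 1.0 = 56.0 N/mm
Mean = (104.0 + 234.0 + 56.0) / 3 = 131.3 N/mm


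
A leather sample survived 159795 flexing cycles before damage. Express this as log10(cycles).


log10(159795) = 5.20


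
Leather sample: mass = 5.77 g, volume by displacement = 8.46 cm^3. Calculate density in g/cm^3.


Density = mass / volume
Density = 5.77 / 8.46 = 0.682 g/cm^3
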